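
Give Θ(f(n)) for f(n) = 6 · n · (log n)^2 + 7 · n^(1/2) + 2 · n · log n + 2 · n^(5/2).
f(n) ∈ Θ(n^(5/2))

Compare the terms by growth order. For large n, n^a · (log n)^b dominates n^a' · (log n)^b' iff a > a', or (a = a' and b > b'). Ranking the 4 terms shows the dominant one is 2 · n^(5/2). Hence f(n) ∈ Θ(n^(5/2)).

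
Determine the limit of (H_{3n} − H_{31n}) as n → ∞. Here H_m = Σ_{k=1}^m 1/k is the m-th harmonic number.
lim = ln(3/31)

Euler-Maclaurin gives H_m = ln m + γ + 1/(2m) + O(1/m^2). The γ and O(1/m) terms cancel in the difference:
  H_{3n} − H_{31n} = ln(3n) − ln(31n) + O(1/n) = ln(3/31) + O(1/n).
Hence the limit is ln(3/31).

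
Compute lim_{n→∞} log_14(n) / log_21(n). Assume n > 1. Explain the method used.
lim = ln(21) / ln(14) = log_14(21)

Change of base: log_14(n) = ln n / ln 14 and log_21(n) = ln n / ln 21. The ratio is (ln n / ln 14) · (ln 21 / ln n) = ln 21 / ln 14, a constant independent of n. So the limit is ln 21 / ln 14 = log_14(21).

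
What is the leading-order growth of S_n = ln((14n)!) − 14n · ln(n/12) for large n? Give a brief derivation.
S_n ~ 14n · (ln 168 − 1) + O(ln n)

Stirling: ln((14n)!) = 14n ln(14n) − 14n + O(ln n).
  S_n = 14n ln(14n) − 14n − 14n ln(n/12) + O(ln n)
      = 14n ln(14n) − 14n ln n + 14n ln 12 − 14n + O(ln n)
      = 14n ln 14 + 14n ln 12 − 14n + O(ln n)
      = 14n (ln 168 − 1) + O(ln n).
Numerically ln(168) − 1 ≈ 4.1240.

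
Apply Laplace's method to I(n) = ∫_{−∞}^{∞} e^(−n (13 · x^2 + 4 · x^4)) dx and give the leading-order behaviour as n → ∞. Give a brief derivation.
I(n) ~ sqrt(π/(13n))

φ(x) = 13 · x^2 + 4 · x^4 has its unique global minimum at x* = 0 (since φ'(x) = 26x + 16x^3 = 0 only at x = 0 for real x with both coefficients positive, and φ → ∞ as |x| → ∞). At x* = 0, φ(0) = 0 and φ''(0) = 26. Laplace's method then gives
  I(n) ~ sqrt(2π / (n · φ''(0))) · e^(−n φ(0)) = sqrt(2π / (26n)) = sqrt(π/(13n)).
The 4 · x^4 term contributes only at subleading order (an O(1/n) relative correction).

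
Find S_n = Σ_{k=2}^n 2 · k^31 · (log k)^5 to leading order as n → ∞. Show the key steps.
S_n ~ n^32 · (log n)^5 / 16

By integral comparison, S_n = ∫_1^n 2 · x^31 · (log x)^5 dx + O(n^31 · (log n)^5). For the integral, the leading term of ∫_1^n x^31 (log x)^5 dx is n^32/32 · (log n)^5 (by repeated integration by parts; each step lowers the log-exponent and produces a relatively O(1/log n) correction). Hence S_n ~ n^32 · (log n)^5 / 16.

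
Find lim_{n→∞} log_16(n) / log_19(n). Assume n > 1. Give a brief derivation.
lim = ln(19) / ln(16) = log_16(19)

Change of base: log_16(n) = ln n / ln 16 and log_19(n) = ln n / ln 19. The ratio is (ln n / ln 16) · (ln 19 / ln n) = ln 19 / ln 16, a constant independent of n. So the limit is ln 19 / ln 16 = log_16(19).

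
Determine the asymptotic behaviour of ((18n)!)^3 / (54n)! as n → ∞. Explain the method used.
((18n)!)^3/(54n)! ~ ((2π·18n)^(2/2) / sqrt(3)) · 3^(−3·18n)  →  0

Write N = 18n. Stirling: N! ~ sqrt(2π N)(N/e)^N and (3N)! ~ sqrt(2π·3N)·(3N/e)^(3N).
  (N!)^3/(3N)! ~ (2π N)^(3/2) (N/e)^(3N) / [sqrt(2π·3N) (3N/e)^(3N)]
     = (2π N)^(3/2) / sqrt(2π·3N) · (N/(3N))^(3N)
     = (2π N)^((3−1)/2) / sqrt(3) · 3^(−3N).
Since 3^3 > 1, the factor 3^(−3N) decays exponentially, so the ratio → 0. Substituting N = 18n gives the stated form.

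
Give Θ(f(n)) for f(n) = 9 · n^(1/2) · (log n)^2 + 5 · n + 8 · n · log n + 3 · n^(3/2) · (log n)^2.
f(n) ∈ Θ(n^(3/2) · (log n)^2)

Compare the terms by growth order. For large n, n^a · (log n)^b dominates n^a' · (log n)^b' iff a > a', or (a = a' and b > b'). Ranking the 4 terms shows the dominant one is 3 · n^(3/2) · (log n)^2. Hence f(n) ∈ Θ(n^(3/2) · (log n)^2).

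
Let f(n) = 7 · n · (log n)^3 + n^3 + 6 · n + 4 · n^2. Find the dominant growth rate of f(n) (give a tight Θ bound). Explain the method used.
f(n) ∈ Θ(n^3)

Compare the terms by growth order. For large n, n^a · (log n)^b dominates n^a' · (log n)^b' iff a > a', or (a = a' and b > b'). Ranking the 4 terms shows the dominant one is n^3. Hence f(n) ∈ Θ(n^3).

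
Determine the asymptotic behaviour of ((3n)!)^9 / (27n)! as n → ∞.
((3n)!)^9/(27n)! ~ ((2π·3n)^(8/2) / 3) · 9^(−9·3n)  →  0

Write N = 3n. Stirling: N! ~ sqrt(2π N)(N/e)^N and (9N)! ~ sqrt(2π·9N)·(9N/e)^(9N).
  (N!)^9/(9N)! ~ (2π N)^(9/2) (N/e)^(9N) / [sqrt(2π·9N) (9N/e)^(9N)]
     = (2π N)^(9/2) / sqrt(2π·9N) · (N/(9N))^(9N)
     = (2π N)^((9−1)/2) / 3 · 9^(−9N).
Since 9^9 > 1, the factor 9^(−9N) decays exponentially, so the ratio → 0. Substituting N = 3n gives the stated form.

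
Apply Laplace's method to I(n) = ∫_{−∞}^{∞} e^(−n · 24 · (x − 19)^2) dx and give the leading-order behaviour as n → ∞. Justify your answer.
I(n) = sqrt(π/(24n))

Here φ(x) = 24 · (x − 19)^2 has its unique minimum at x* = 19 with φ(x*) = 0 and φ''(x*) = 48. Laplace's method gives
  I(n) ~ e^(−n φ(x*)) · sqrt(2π / (n · φ''(x*))) = sqrt(2π / (48n)) = sqrt(π/(24n)).
This is exact: substituting u = (x − 19)·sqrt(24n) gives I(n) = (1/sqrt(24n)) ∫_{−∞}^{∞} e^(−u^2) du = sqrt(π/(24n)).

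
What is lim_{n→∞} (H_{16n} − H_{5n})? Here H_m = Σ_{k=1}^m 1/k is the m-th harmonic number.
lim = ln(16/5)

Euler-Maclaurin gives H_m = ln m + γ + 1/(2m) + O(1/m^2). The γ and O(1/m) terms cancel in the difference:
  H_{16n} − H_{5n} = ln(16n) − ln(5n) + O(1/n) = ln(16/5) + O(1/n).
Hence the limit is ln(16/5).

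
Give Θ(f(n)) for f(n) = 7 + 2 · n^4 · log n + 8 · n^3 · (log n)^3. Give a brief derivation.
f(n) ∈ Θ(n^4 · log n)

Compare the terms by growth order. For large n, n^a · (log n)^b dominates n^a' · (log n)^b' iff a > a', or (a = a' and b > b'). Ranking the 3 terms shows the dominant one is 2 · n^4 · log n. Hence f(n) ∈ Θ(n^4 · log n).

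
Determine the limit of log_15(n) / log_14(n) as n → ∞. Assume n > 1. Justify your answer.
lim = ln(14) / ln(15) = log_15(14)

Change of base: log_15(n) = ln n / ln 15 and log_14(n) = ln n / ln 14. The ratio is (ln n / ln 15) · (ln 14 / ln n) = ln 14 / ln 15, a constant independent of n. So the limit is ln 14 / ln 15 = log_15(14).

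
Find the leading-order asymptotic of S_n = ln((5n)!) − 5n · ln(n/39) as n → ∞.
S_n ~ 5n · (ln 195 − 1) + O(ln n)

Stirling: ln((5n)!) = 5n ln(5n) − 5n + O(ln n).
  S_n = 5n ln(5n) − 5n − 5n ln(n/39) + O(ln n)
      = 5n ln(5n) − 5n ln n + 5n ln 39 − 5n + O(ln n)
      = 5n ln 5 + 5n ln 39 − 5n + O(ln n)
      = 5n (ln 195 − 1) + O(ln n).
Numerically ln(195) − 1 ≈ 4.2730.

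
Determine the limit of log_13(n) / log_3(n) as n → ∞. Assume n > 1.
lim = ln(3) / ln(13) = log_13(3)

Change of base: log_13(n) = ln n / ln 13 and log_3(n) = ln n / ln 3. The ratio is (ln n / ln 13) · (ln 3 / ln n) = ln 3 / ln 13, a constant independent of n. So the limit is ln 3 / ln 13 = log_13(3).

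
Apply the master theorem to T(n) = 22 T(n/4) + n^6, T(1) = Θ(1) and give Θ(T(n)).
T(n) = Θ(n^6)

log_4 22 ≈ 2.230. f(n) = n^6 dominates n^(log_4 22) since 6 > 2.230, and the regularity condition a·f(n/b) = 22·(n/4)^6 = (22/4096)·n^6 ≤ c·f(n) holds with c = 22/4096 ≈ 0.00537 < 1. So this is Case 3: T(n) = Θ(f(n)) = Θ(n^6).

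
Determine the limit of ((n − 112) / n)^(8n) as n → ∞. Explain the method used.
lim = e^(−896)

Rewrite as (1 − 112/n)^(8n). By the standard limit (1 + x/n)^n → e^x, we have (1 − 112/n)^n → e^(−112), and raising to the 8th power gives e^(−896).
More precisely, ln[(1 − 112/n)^(8n)] = 8n · ln(1 − 112/n) = 8n · (-112/n + O(1/n^2)) = -896 + O(1/n) → -896.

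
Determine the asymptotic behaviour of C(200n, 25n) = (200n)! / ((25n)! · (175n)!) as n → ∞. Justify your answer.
C(200n, 25n) ~ (16777216/823543)^(25n) · sqrt(4/(7π·25n))

Write N = 25n. Apply Stirling to each factorial:
  (8N)! ~ sqrt(2π·8N) · (8N/e)^(8N),
  N! ~ sqrt(2π N) · (N/e)^N,
  (7N)! ~ sqrt(2π·7N) · (7N/e)^(7N).
The exponential factors combine to (8N)^(8N) / (N^N · (7N)^(7N)) = 8^(8N)/7^(7N) = (8^8/7^7)^N = (16777216/823543)^N.
The square-root prefactors combine to sqrt(2π·8N) / (sqrt(2π N)·sqrt(2π·7N)) = sqrt(8 / (2π·7·N)) = sqrt(4/(7π·25n)).
Substituting N = 25n: C(200n, 25n) ~ (16777216/823543)^(25n) · sqrt(4/(7π·25n)).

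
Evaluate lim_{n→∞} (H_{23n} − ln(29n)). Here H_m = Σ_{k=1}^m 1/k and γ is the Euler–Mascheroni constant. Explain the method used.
lim = ln(23/29) + γ

By Euler-Maclaurin, H_m = ln m + γ + O(1/m). So
  H_{23n} − ln(29n) = ln(23n) + γ − ln(29n) + O(1/n)
                       = ln(23/29) + γ + O(1/n).
Hence the limit is ln(23/29) + γ.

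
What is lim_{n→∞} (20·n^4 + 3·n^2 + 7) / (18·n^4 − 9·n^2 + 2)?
lim = 20/18 = 10/9

For large n the leading n^4 terms dominate both numerator and denominator. Dividing top and bottom by n^4, every other term tends to 0, leaving 20/18 = 10/9.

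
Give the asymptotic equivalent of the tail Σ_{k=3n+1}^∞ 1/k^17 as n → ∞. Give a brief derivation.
Σ_{k>3n} 1/k^17 ~ 1/(16 · (3n)^16)

Compare to the integral: ∫_{3n}^∞ x^(−17) dx = [−x^(−16)/16]_{3n}^∞ = 1/((17−1)·(3n)^16). Euler-Maclaurin then gives
  Σ_{k>3n} 1/k^17 = ∫_{3n}^∞ dx/x^17 − 1/(2·(3n)^17) + O(1/(3n)^18).
(Equivalently this is ζ(17) − Σ_{k≤3n} 1/k^17.)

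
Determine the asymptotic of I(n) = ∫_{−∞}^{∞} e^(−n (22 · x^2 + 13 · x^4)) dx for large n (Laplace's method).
I(n) ~ sqrt(π/(22n))

φ(x) = 22 · x^2 + 13 · x^4 has its unique global minimum at x* = 0 (since φ'(x) = 44x + 52x^3 = 0 only at x = 0 for real x with both coefficients positive, and φ → ∞ as |x| → ∞). At x* = 0, φ(0) = 0 and φ''(0) = 44. Laplace's method then gives
  I(n) ~ sqrt(2π / (n · φ''(0))) · e^(−n φ(0)) = sqrt(2π / (44n)) = sqrt(π/(22n)).
The 13 · x^4 term contributes only at subleading order (an O(1/n) relative correction).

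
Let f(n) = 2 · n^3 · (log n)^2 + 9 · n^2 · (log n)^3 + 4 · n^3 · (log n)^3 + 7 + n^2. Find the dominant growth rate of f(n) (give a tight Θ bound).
f(n) ∈ Θ(n^3 · (log n)^3)

Compare the terms by growth order. For large n, n^a · (log n)^b dominates n^a' · (log n)^b' iff a > a', or (a = a' and b > b'). Ranking the 5 terms shows the dominant one is 4 · n^3 · (log n)^3. Hence f(n) ∈ Θ(n^3 · (log n)^3).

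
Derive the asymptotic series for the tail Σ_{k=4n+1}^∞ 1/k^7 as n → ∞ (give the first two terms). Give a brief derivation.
Σ_{k>4n} 1/k^7 = 1/(6 · (4n)^6) − 1/(2 · (4n)^7) + O(1/(4n)^8)

Compare to the integral: ∫_{4n}^∞ x^(−7) dx = [−x^(−6)/6]_{4n}^∞ = 1/((7−1)·(4n)^6). The Euler-Maclaurin correction adds −f(4n)/2 = −1/(2·(4n)^7). Euler-Maclaurin then gives
  Σ_{k>4n} 1/k^7 = ∫_{4n}^∞ dx/x^7 − 1/(2·(4n)^7) + O(1/(4n)^8).
(Equivalently this is ζ(7) − Σ_{k≤4n} 1/k^7.)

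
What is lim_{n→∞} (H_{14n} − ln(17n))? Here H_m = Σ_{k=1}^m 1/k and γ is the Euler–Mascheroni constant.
lim = ln(14/17) + γ

By Euler-Maclaurin, H_m = ln m + γ + O(1/m). So
  H_{14n} − ln(17n) = ln(14n) + γ − ln(17n) + O(1/n)
                       = ln(14/17) + γ + O(1/n).
Hence the limit is ln(14/17) + γ.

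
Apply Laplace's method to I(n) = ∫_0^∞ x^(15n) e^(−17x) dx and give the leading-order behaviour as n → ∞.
I(n) ~ (sqrt(2π·15n) / 17) · (15n/(17e))^(15n)

Write the integrand as exp(15n ln x − 17x) and set f(x) = 15n ln x − 17x. Then f'(x) = 15n/x − 17 = 0 at x* = 15n/17, and f''(x*) = −15n/x*^2 = −17^2/(15n). Laplace's method (interior maximum) gives
  I(n) ~ e^(f(x*)) · sqrt(2π / |f''(x*)|)
        = exp(15n ln(15n/17) − 15n) · sqrt(2π · 15n / 17^2)
        = (15n/17)^(15n) e^(−15n) · sqrt(2π·15n) / 17
        = (sqrt(2π·15n) / 17) · (15n/(17e))^(15n).
This matches Γ(15n+1)/17^(15n+1) with Stirling applied to Γ.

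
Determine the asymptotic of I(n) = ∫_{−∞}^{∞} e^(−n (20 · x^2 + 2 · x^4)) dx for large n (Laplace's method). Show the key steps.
I(n) ~ sqrt(π/(20n))

φ(x) = 20 · x^2 + 2 · x^4 has its unique global minimum at x* = 0 (since φ'(x) = 40x + 8x^3 = 0 only at x = 0 for real x with both coefficients positive, and φ → ∞ as |x| → ∞). At x* = 0, φ(0) = 0 and φ''(0) = 40. Laplace's method then gives
  I(n) ~ sqrt(2π / (n · φ''(0))) · e^(−n φ(0)) = sqrt(2π / (40n)) = sqrt(π/(20n)).
The 2 · x^4 term contributes only at subleading order (an O(1/n) relative correction).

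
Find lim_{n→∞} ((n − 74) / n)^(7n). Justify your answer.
lim = e^(−518)

Rewrite as (1 − 74/n)^(7n). By the standard limit (1 + x/n)^n → e^x, we have (1 − 74/n)^n → e^(−74), and raising to the 7th power gives e^(−518).
More precisely, ln[(1 − 74/n)^(7n)] = 7n · ln(1 − 74/n) = 7n · (-74/n + O(1/n^2)) = -518 + O(1/n) → -518.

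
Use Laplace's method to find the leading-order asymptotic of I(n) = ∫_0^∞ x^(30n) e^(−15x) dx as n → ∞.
I(n) ~ (sqrt(2π·30n) / 15) · (30n/(15e))^(30n)

Write the integrand as exp(30n ln x − 15x) and set f(x) = 30n ln x − 15x. Then f'(x) = 30n/x − 15 = 0 at x* = 30n/15, and f''(x*) = −30n/x*^2 = −15^2/(30n). Laplace's method (interior maximum) gives
  I(n) ~ e^(f(x*)) · sqrt(2π / |f''(x*)|)
        = exp(30n ln(30n/15) − 30n) · sqrt(2π · 30n / 15^2)
        = (30n/15)^(30n) e^(−30n) · sqrt(2π·30n) / 15
        = (sqrt(2π·30n) / 15) · (30n/(15e))^(30n).
This matches Γ(30n+1)/15^(30n+1) with Stirling applied to Γ.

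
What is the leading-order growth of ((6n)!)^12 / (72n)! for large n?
((6n)!)^12/(72n)! ~ ((2π·6n)^(11/2) / sqrt(12)) · 12^(−12·6n)  →  0

Write N = 6n. Stirling: N! ~ sqrt(2π N)(N/e)^N and (12N)! ~ sqrt(2π·12N)·(12N/e)^(12N).
  (N!)^12/(12N)! ~ (2π N)^(12/2) (N/e)^(12N) / [sqrt(2π·12N) (12N/e)^(12N)]
     = (2π N)^(12/2) / sqrt(2π·12N) · (N/(12N))^(12N)
     = (2π N)^((12−1)/2) / sqrt(12) · 12^(−12N).
Since 12^12 > 1, the factor 12^(−12N) decays exponentially, so the ratio → 0. Substituting N = 6n gives the stated form.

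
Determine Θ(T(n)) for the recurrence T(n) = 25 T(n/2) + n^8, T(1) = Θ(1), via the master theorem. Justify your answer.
T(n) = Θ(n^8)

log_2 25 ≈ 4.644. f(n) = n^8 dominates n^(log_2 25) since 8 > 4.644, and the regularity condition a·f(n/b) = 25·(n/2)^8 = (25/256)·n^8 ≤ c·f(n) holds with c = 25/256 ≈ 0.0977 < 1. So this is Case 3: T(n) = Θ(f(n)) = Θ(n^8).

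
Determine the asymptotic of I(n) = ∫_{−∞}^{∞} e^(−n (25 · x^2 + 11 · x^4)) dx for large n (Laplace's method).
I(n) ~ sqrt(π/(25n))

φ(x) = 25 · x^2 + 11 · x^4 has its unique global minimum at x* = 0 (since φ'(x) = 50x + 44x^3 = 0 only at x = 0 for real x with both coefficients positive, and φ → ∞ as |x| → ∞). At x* = 0, φ(0) = 0 and φ''(0) = 50. Laplace's method then gives
  I(n) ~ sqrt(2π / (n · φ''(0))) · e^(−n φ(0)) = sqrt(2π / (50n)) = sqrt(π/(25n)).
The 11 · x^4 term contributes only at subleading order (an O(1/n) relative correction).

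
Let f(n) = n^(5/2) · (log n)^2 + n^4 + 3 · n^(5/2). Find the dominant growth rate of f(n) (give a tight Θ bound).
f(n) ∈ Θ(n^4)

Compare the terms by growth order. For large n, n^a · (log n)^b dominates n^a' · (log n)^b' iff a > a', or (a = a' and b > b'). Ranking the 3 terms shows the dominant one is n^4. Hence f(n) ∈ Θ(n^4).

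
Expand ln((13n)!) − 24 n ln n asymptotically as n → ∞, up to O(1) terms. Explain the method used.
ln((13n)!) − 24 n ln n = −11 n ln n + 13(ln 13 − 1) n + (1/2) ln(2π·13n) + O(1/n)

Stirling: ln((13n)!) = 13n ln(13n) − 13n + (1/2) ln(2π·13n) + O(1/n).
Expand 13n ln(13n) = 13n (ln n + ln 13) = 13n ln n + 13n ln 13.
Subtract 24n ln n: leading term is (13 − 24) n ln n = −11 n ln n. The next term is 13n ln 13 − 13n = 13(ln 13 − 1) n. Then the (1/2) ln(2π·13n) correction.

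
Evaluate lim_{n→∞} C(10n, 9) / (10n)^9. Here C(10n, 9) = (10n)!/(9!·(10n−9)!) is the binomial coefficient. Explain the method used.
lim = 1/9! = 1/362880

With N = 10n → ∞: C(N, 9) / N^9 = [N(N−1)…(N−8)] / (9! · N^9) = (1/9!) · 1 · (1 − 1/(10n)) · … · (1 − 8/(10n)). Each factor → 1 as N → ∞, so the limit is 1/9! = 1/362880.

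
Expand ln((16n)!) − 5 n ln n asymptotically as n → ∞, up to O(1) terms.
ln((16n)!) − 5 n ln n = 11 n ln n + 16(ln 16 − 1) n + (1/2) ln(2π·16n) + O(1/n)

Stirling: ln((16n)!) = 16n ln(16n) − 16n + (1/2) ln(2π·16n) + O(1/n).
Expand 16n ln(16n) = 16n (ln n + ln 16) = 16n ln n + 16n ln 16.
Subtract 5n ln n: leading term is (16 − 5) n ln n = 11 n ln n. The next term is 16n ln 16 − 16n = 16(ln 16 − 1) n. Then the (1/2) ln(2π·16n) correction.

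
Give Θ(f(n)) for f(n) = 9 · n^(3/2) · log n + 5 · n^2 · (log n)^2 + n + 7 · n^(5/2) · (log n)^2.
f(n) ∈ Θ(n^(5/2) · (log n)^2)

Compare the terms by growth order. For large n, n^a · (log n)^b dominates n^a' · (log n)^b' iff a > a', or (a = a' and b > b'). Ranking the 4 terms shows the dominant one is 7 · n^(5/2) · (log n)^2. Hence f(n) ∈ Θ(n^(5/2) · (log n)^2).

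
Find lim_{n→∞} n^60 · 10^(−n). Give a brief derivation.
lim = 0

Exponentials with base > 1 dominate every fixed polynomial: for any fixed c, n^c / 10^n → 0 as n → ∞ (e.g. by the ratio test, or by writing 10^n = e^(n ln 10) and noting e^(n ln 10) / n^c → ∞). Hence n^60 · 10^(−n) = n^60 / 10^n → 0.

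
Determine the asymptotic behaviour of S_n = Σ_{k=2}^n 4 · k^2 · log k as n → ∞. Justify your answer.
S_n ~ 4 · n^3 log n / 3 − 4 · n^3 / 9

By integral comparison, S_n = ∫_1^n 4 · x^2 · log x dx + O(n^2 · log n). For the integral, ∫ x^2 log x dx = n^3 log n / 3 − n^3/9 (integration by parts). Hence S_n ~ 4 · n^3 log n / 3 − 4 · n^3 / 9.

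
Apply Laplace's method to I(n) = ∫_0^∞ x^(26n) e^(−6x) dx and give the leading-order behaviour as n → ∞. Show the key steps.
I(n) ~ (sqrt(2π·26n) / 6) · (26n/(6e))^(26n)

Write the integrand as exp(26n ln x − 6x) and set f(x) = 26n ln x − 6x. Then f'(x) = 26n/x − 6 = 0 at x* = 26n/6, and f''(x*) = −26n/x*^2 = −6^2/(26n). Laplace's method (interior maximum) gives
  I(n) ~ e^(f(x*)) · sqrt(2π / |f''(x*)|)
        = exp(26n ln(26n/6) − 26n) · sqrt(2π · 26n / 6^2)
        = (26n/6)^(26n) e^(−26n) · sqrt(2π·26n) / 6
        = (sqrt(2π·26n) / 6) · (26n/(6e))^(26n).
This matches Γ(26n+1)/6^(26n+1) with Stirling applied to Γ.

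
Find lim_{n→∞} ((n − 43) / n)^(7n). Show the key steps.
lim = e^(−301)

Rewrite as (1 − 43/n)^(7n). By the standard limit (1 + x/n)^n → e^x, we have (1 − 43/n)^n → e^(−43), and raising to the 7th power gives e^(−301).
More precisely, ln[(1 − 43/n)^(7n)] = 7n · ln(1 − 43/n) = 7n · (-43/n + O(1/n^2)) = -301 + O(1/n) → -301.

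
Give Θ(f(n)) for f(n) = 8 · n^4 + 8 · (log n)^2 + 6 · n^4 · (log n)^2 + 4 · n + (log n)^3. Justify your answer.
f(n) ∈ Θ(n^4 · (log n)^2)

Compare the terms by growth order. For large n, n^a · (log n)^b dominates n^a' · (log n)^b' iff a > a', or (a = a' and b > b'). Ranking the 5 terms shows the dominant one is 6 · n^4 · (log n)^2. Hence f(n) ∈ Θ(n^4 · (log n)^2).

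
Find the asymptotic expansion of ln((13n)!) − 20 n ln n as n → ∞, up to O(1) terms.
ln((13n)!) − 20 n ln n = −7 n ln n + 13(ln 13 − 1) n + (1/2) ln(2π·13n) + O(1/n)

Stirling: ln((13n)!) = 13n ln(13n) − 13n + (1/2) ln(2π·13n) + O(1/n).
Expand 13n ln(13n) = 13n (ln n + ln 13) = 13n ln n + 13n ln 13.
Subtract 20n ln n: leading term is (13 − 20) n ln n = −7 n ln n. The next term is 13n ln 13 − 13n = 13(ln 13 − 1) n. Then the (1/2) ln(2π·13n) correction.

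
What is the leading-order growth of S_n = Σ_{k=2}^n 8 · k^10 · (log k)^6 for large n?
S_n ~ 8 · n^11 · (log n)^6 / 11

By integral comparison, S_n = ∫_1^n 8 · x^10 · (log x)^6 dx + O(n^10 · (log n)^6). For the integral, the leading term of ∫_1^n x^10 (log x)^6 dx is n^11/11 · (log n)^6 (by repeated integration by parts; each step lowers the log-exponent and produces a relatively O(1/log n) correction). Hence S_n ~ 8 · n^11 · (log n)^6 / 11.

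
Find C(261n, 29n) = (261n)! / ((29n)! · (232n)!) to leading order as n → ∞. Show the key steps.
C(261n, 29n) ~ (387420489/16777216)^(29n) · sqrt(9/(16π·29n))

Write N = 29n. Apply Stirling to each factorial:
  (9N)! ~ sqrt(2π·9N) · (9N/e)^(9N),
  N! ~ sqrt(2π N) · (N/e)^N,
  (8N)! ~ sqrt(2π·8N) · (8N/e)^(8N).
The exponential factors combine to (9N)^(9N) / (N^N · (8N)^(8N)) = 9^(9N)/8^(8N) = (9^9/8^8)^N = (387420489/16777216)^N.
The square-root prefactors combine to sqrt(2π·9N) / (sqrt(2π N)·sqrt(2π·8N)) = sqrt(9 / (2π·8·N)) = sqrt(9/(16π·29n)).
Substituting N = 29n: C(261n, 29n) ~ (387420489/16777216)^(29n) · sqrt(9/(16π·29n)).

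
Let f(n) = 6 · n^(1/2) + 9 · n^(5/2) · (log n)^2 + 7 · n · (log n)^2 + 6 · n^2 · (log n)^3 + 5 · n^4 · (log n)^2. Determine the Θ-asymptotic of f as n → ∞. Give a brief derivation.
f(n) ∈ Θ(n^4 · (log n)^2)

Compare the terms by growth order. For large n, n^a · (log n)^b dominates n^a' · (log n)^b' iff a > a', or (a = a' and b > b'). Ranking the 5 terms shows the dominant one is 5 · n^4 · (log n)^2. Hence f(n) ∈ Θ(n^4 · (log n)^2).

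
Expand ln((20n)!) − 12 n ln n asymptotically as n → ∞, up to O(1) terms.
ln((20n)!) − 12 n ln n = 8 n ln n + 20(ln 20 − 1) n + (1/2) ln(2π·20n) + O(1/n)

Stirling: ln((20n)!) = 20n ln(20n) − 20n + (1/2) ln(2π·20n) + O(1/n).
Expand 20n ln(20n) = 20n (ln n + ln 20) = 20n ln n + 20n ln 20.
Subtract 12n ln n: leading term is (20 − 12) n ln n = 8 n ln n. The next term is 20n ln 20 − 20n = 20(ln 20 − 1) n. Then the (1/2) ln(2π·20n) correction.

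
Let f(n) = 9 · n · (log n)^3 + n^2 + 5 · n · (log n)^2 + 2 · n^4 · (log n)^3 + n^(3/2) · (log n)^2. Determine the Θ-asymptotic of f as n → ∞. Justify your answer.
f(n) ∈ Θ(n^4 · (log n)^3)

Compare the terms by growth order. For large n, n^a · (log n)^b dominates n^a' · (log n)^b' iff a > a', or (a = a' and b > b'). Ranking the 5 terms shows the dominant one is 2 · n^4 · (log n)^3. Hence f(n) ∈ Θ(n^4 · (log n)^3).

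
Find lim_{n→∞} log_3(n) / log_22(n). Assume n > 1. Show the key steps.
lim = ln(22) / ln(3) = log_3(22)

Change of base: log_3(n) = ln n / ln 3 and log_22(n) = ln n / ln 22. The ratio is (ln n / ln 3) · (ln 22 / ln n) = ln 22 / ln 3, a constant independent of n. So the limit is ln 22 / ln 3 = log_3(22).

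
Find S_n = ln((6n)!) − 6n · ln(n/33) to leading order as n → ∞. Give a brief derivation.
S_n ~ 6n · (ln 198 − 1) + O(ln n)

Stirling: ln((6n)!) = 6n ln(6n) − 6n + O(ln n).
  S_n = 6n ln(6n) − 6n − 6n ln(n/33) + O(ln n)
      = 6n ln(6n) − 6n ln n + 6n ln 33 − 6n + O(ln n)
      = 6n ln 6 + 6n ln 33 − 6n + O(ln n)
      = 6n (ln 198 − 1) + O(ln n).
Numerically ln(198) − 1 ≈ 4.2883.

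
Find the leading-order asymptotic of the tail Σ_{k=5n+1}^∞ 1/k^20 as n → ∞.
Σ_{k>5n} 1/k^20 ~ 1/(19 · (5n)^19)

Compare to the integral: ∫_{5n}^∞ x^(−20) dx = [−x^(−19)/19]_{5n}^∞ = 1/((20−1)·(5n)^19). Euler-Maclaurin then gives
  Σ_{k>5n} 1/k^20 = ∫_{5n}^∞ dx/x^20 − 1/(2·(5n)^20) + O(1/(5n)^21).
(Equivalently this is ζ(20) − Σ_{k≤5n} 1/k^20.)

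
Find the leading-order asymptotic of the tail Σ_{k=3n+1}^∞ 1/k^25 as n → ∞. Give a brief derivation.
Σ_{k>3n} 1/k^25 ~ 1/(24 · (3n)^24)

Compare to the integral: ∫_{3n}^∞ x^(−25) dx = [−x^(−24)/24]_{3n}^∞ = 1/((25−1)·(3n)^24). Euler-Maclaurin then gives
  Σ_{k>3n} 1/k^25 = ∫_{3n}^∞ dx/x^25 − 1/(2·(3n)^25) + O(1/(3n)^26).
(Equivalently this is ζ(25) − Σ_{k≤3n} 1/k^25.)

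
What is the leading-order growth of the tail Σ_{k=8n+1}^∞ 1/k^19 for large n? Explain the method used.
Σ_{k>8n} 1/k^19 ~ 1/(18 · (8n)^18)

Compare to the integral: ∫_{8n}^∞ x^(−19) dx = [−x^(−18)/18]_{8n}^∞ = 1/((19−1)·(8n)^18). Euler-Maclaurin then gives
  Σ_{k>8n} 1/k^19 = ∫_{8n}^∞ dx/x^19 − 1/(2·(8n)^19) + O(1/(8n)^20).
(Equivalently this is ζ(19) − Σ_{k≤8n} 1/k^19.)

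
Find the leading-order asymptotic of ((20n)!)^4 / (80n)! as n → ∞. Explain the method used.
((20n)!)^4/(80n)! ~ ((2π·20n)^(3/2) / 2) · 4^(−4·20n)  →  0

Write N = 20n. Stirling: N! ~ sqrt(2π N)(N/e)^N and (4N)! ~ sqrt(2π·4N)·(4N/e)^(4N).
  (N!)^4/(4N)! ~ (2π N)^(4/2) (N/e)^(4N) / [sqrt(2π·4N) (4N/e)^(4N)]
     = (2π N)^(4/2) / sqrt(2π·4N) · (N/(4N))^(4N)
     = (2π N)^((4−1)/2) / 2 · 4^(−4N).
Since 4^4 > 1, the factor 4^(−4N) decays exponentially, so the ratio → 0. Substituting N = 20n gives the stated form.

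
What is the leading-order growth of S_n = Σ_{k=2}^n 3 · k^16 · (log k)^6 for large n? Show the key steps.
S_n ~ 3 · n^17 · (log n)^6 / 17

By integral comparison, S_n = ∫_1^n 3 · x^16 · (log x)^6 dx + O(n^16 · (log n)^6). For the integral, the leading term of ∫_1^n x^16 (log x)^6 dx is n^17/17 · (log n)^6 (by repeated integration by parts; each step lowers the log-exponent and produces a relatively O(1/log n) correction). Hence S_n ~ 3 · n^17 · (log n)^6 / 17.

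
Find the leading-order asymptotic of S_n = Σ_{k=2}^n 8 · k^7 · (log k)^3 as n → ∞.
S_n ~ n^8 · (log n)^3

By integral comparison, S_n = ∫_1^n 8 · x^7 · (log x)^3 dx + O(n^7 · (log n)^3). For the integral, the leading term of ∫_1^n x^7 (log x)^3 dx is n^8/8 · (log n)^3 (by repeated integration by parts; each step lowers the log-exponent and produces a relatively O(1/log n) correction). Hence S_n ~ n^8 · (log n)^3.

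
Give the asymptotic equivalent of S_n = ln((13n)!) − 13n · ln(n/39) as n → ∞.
S_n ~ 13n · (ln 507 − 1) + O(ln n)

Stirling: ln((13n)!) = 13n ln(13n) − 13n + O(ln n).
  S_n = 13n ln(13n) − 13n − 13n ln(n/39) + O(ln n)
      = 13n ln(13n) − 13n ln n + 13n ln 39 − 13n + O(ln n)
      = 13n ln 13 + 13n ln 39 − 13n + O(ln n)
      = 13n (ln 507 − 1) + O(ln n).
Numerically ln(507) − 1 ≈ 5.2285.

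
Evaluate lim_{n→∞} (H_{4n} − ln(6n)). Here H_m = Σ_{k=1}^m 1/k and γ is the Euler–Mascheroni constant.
lim = ln(2/3) + γ

By Euler-Maclaurin, H_m = ln m + γ + O(1/m). So
  H_{4n} − ln(6n) = ln(4n) + γ − ln(6n) + O(1/n)
                       = ln(4/6) + γ + O(1/n).
Hence the limit is ln(4/6) + γ (= ln(2/3)).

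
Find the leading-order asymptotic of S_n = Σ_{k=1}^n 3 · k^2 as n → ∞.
S_n ~ n^3

By integral comparison (Euler-Maclaurin), Σ_{k=1}^n 3 · k^2 = 3 · ∫_0^n x^2 dx + O(n^2) = 3 · n^3/3 = n^3 + O(n^2). (Equivalently, Faulhaber's formula gives the same leading term.)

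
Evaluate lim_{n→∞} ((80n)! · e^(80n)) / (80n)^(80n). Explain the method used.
lim = ∞

Stirling: (80n)! ~ sqrt(2π·80n) · (80n/e)^(80n). Hence
  (80n)! · e^(80n) / (80n)^(80n) ~ sqrt(2π·80n) = sqrt(2π·80) · sqrt(n) → ∞.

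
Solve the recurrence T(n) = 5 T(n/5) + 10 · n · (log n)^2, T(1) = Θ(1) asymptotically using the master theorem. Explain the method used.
T(n) = Θ(n · (log n)^3)

Here log_5 5 = 1 and f(n) = 10 · n · (log n)^2 = Θ(n^(log_5 5) · (log n)^2). This is the extended Case 2 of the master theorem (f matches the critical exponent up to log factors), giving T(n) = Θ(n^(log_5 5) · (log n)^(2+1)) = Θ(n · (log n)^3).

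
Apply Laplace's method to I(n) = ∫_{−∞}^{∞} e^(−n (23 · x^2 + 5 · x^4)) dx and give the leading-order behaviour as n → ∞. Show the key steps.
I(n) ~ sqrt(π/(23n))

φ(x) = 23 · x^2 + 5 · x^4 has its unique global minimum at x* = 0 (since φ'(x) = 46x + 20x^3 = 0 only at x = 0 for real x with both coefficients positive, and φ → ∞ as |x| → ∞). At x* = 0, φ(0) = 0 and φ''(0) = 46. Laplace's method then gives
  I(n) ~ sqrt(2π / (n · φ''(0))) · e^(−n φ(0)) = sqrt(2π / (46n)) = sqrt(π/(23n)).
The 5 · x^4 term contributes only at subleading order (an O(1/n) relative correction).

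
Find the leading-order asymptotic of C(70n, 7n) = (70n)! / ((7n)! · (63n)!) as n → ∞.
C(70n, 7n) ~ (10000000000/387420489)^(7n) · sqrt(5/(9π·7n))

Write N = 7n. Apply Stirling to each factorial:
  (10N)! ~ sqrt(2π·10N) · (10N/e)^(10N),
  N! ~ sqrt(2π N) · (N/e)^N,
  (9N)! ~ sqrt(2π·9N) · (9N/e)^(9N).
The exponential factors combine to (10N)^(10N) / (N^N · (9N)^(9N)) = 10^(10N)/9^(9N) = (10^10/9^9)^N = (10000000000/387420489)^N.
The square-root prefactors combine to sqrt(2π·10N) / (sqrt(2π N)·sqrt(2π·9N)) = sqrt(10 / (2π·9·N)) = sqrt(5/(9π·7n)).
Substituting N = 7n: C(70n, 7n) ~ (10000000000/387420489)^(7n) · sqrt(5/(9π·7n)).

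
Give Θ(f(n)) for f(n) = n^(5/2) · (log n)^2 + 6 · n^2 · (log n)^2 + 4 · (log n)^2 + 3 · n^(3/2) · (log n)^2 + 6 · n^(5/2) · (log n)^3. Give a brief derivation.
f(n) ∈ Θ(n^(5/2) · (log n)^3)

Compare the terms by growth order. For large n, n^a · (log n)^b dominates n^a' · (log n)^b' iff a > a', or (a = a' and b > b'). Ranking the 5 terms shows the dominant one is 6 · n^(5/2) · (log n)^3. Hence f(n) ∈ Θ(n^(5/2) · (log n)^3).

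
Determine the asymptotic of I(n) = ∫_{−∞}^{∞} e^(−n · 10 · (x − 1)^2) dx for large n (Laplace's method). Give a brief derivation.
I(n) = sqrt(π/(10n))

Here φ(x) = 10 · (x − 1)^2 has its unique minimum at x* = 1 with φ(x*) = 0 and φ''(x*) = 20. Laplace's method gives
  I(n) ~ e^(−n φ(x*)) · sqrt(2π / (n · φ''(x*))) = sqrt(2π / (20n)) = sqrt(π/(10n)).
This is exact: substituting u = (x − 1)·sqrt(10n) gives I(n) = (1/sqrt(10n)) ∫_{−∞}^{∞} e^(−u^2) du = sqrt(π/(10n)).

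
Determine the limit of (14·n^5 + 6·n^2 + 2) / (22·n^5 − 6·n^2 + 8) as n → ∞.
lim = 14/22 = 7/11

For large n the leading n^5 terms dominate both numerator and denominator. Dividing top and bottom by n^5, every other term tends to 0, leaving 14/22 = 7/11.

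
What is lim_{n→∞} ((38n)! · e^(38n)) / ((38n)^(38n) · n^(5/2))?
lim = 0

Stirling: (38n)! ~ sqrt(2π·38n) · (38n/e)^(38n). Hence
  (38n)! · e^(38n) / (38n)^(38n) ~ sqrt(2π·38n).
Dividing by n^(5/2): sqrt(2π·38n) / n^(5/2) = sqrt(2π·38) · n^((1−5)/2), so the expression behaves like sqrt(2π·38) · n^((1−5)/2) → 0.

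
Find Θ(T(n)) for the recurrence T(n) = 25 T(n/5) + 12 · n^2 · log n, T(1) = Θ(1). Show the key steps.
T(n) = Θ(n^2 · (log n)^2)

Here log_5 25 = 2 and f(n) = 12 · n^2 · log n = Θ(n^(log_5 25) · (log n)^1). This is the extended Case 2 of the master theorem (f matches the critical exponent up to log factors), giving T(n) = Θ(n^(log_5 25) · (log n)^(1+1)) = Θ(n^2 · (log n)^2).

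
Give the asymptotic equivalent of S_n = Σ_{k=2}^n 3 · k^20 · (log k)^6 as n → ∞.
S_n ~ n^21 · (log n)^6 / 7

By integral comparison, S_n = ∫_1^n 3 · x^20 · (log x)^6 dx + O(n^20 · (log n)^6). For the integral, the leading term of ∫_1^n x^20 (log x)^6 dx is n^21/21 · (log n)^6 (by repeated integration by parts; each step lowers the log-exponent and produces a relatively O(1/log n) correction). Hence S_n ~ n^21 · (log n)^6 / 7.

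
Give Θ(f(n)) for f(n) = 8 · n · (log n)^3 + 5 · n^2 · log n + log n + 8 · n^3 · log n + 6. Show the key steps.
f(n) ∈ Θ(n^3 · log n)

Compare the terms by growth order. For large n, n^a · (log n)^b dominates n^a' · (log n)^b' iff a > a', or (a = a' and b > b'). Ranking the 5 terms shows the dominant one is 8 · n^3 · log n. Hence f(n) ∈ Θ(n^3 · log n).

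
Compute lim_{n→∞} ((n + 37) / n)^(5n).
lim = e^185

Rewrite as (1 + 37/n)^(5n). By the standard limit (1 + x/n)^n → e^x, we have (1 + 37/n)^n → e^37, and raising to the 5th power gives e^185.
More precisely, ln[(1 + 37/n)^(5n)] = 5n · ln(1 + 37/n) = 5n · (37/n + O(1/n^2)) = 185 + O(1/n) → 185.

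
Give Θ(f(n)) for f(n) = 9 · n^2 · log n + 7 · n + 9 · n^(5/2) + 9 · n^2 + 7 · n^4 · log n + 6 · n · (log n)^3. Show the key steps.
f(n) ∈ Θ(n^4 · log n)

Compare the terms by growth order. For large n, n^a · (log n)^b dominates n^a' · (log n)^b' iff a > a', or (a = a' and b > b'). Ranking the 6 terms shows the dominant one is 7 · n^4 · log n. Hence f(n) ∈ Θ(n^4 · log n).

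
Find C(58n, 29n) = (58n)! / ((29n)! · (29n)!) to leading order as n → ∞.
C(58n, 29n) ~ (4)^(29n) · sqrt(1/(π·29n))

Write N = 29n. Apply Stirling to each factorial:
  (2N)! ~ sqrt(2π·2N) · (2N/e)^(2N),
  N! ~ sqrt(2π N) · (N/e)^N,
  (1N)! ~ sqrt(2π·1N) · (1N/e)^(1N).
The exponential factors combine to (2N)^(2N) / (N^N · (1N)^(1N)) = 2^(2N)/1^(1N) = (2^2/1^1)^N = (4)^N.
The square-root prefactors combine to sqrt(2π·2N) / (sqrt(2π N)·sqrt(2π·1N)) = sqrt(2 / (2π·1·N)) = sqrt(1/(π·29n)).
Substituting N = 29n: C(58n, 29n) ~ (4)^(29n) · sqrt(1/(π·29n)).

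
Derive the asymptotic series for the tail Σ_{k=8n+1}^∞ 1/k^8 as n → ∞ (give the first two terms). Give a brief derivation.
Σ_{k>8n} 1/k^8 = 1/(7 · (8n)^7) − 1/(2 · (8n)^8) + O(1/(8n)^9)

Compare to the integral: ∫_{8n}^∞ x^(−8) dx = [−x^(−7)/7]_{8n}^∞ = 1/((8−1)·(8n)^7). The Euler-Maclaurin correction adds −f(8n)/2 = −1/(2·(8n)^8). Euler-Maclaurin then gives
  Σ_{k>8n} 1/k^8 = ∫_{8n}^∞ dx/x^8 − 1/(2·(8n)^8) + O(1/(8n)^9).
(Equivalently this is ζ(8) − Σ_{k≤8n} 1/k^8.)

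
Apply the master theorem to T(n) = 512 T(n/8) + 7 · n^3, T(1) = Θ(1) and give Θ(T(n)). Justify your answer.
T(n) = Θ(n^3 log n)

log_8 512 = 3, and f(n) = 7 · n^3 = Θ(n^(log_8 512)). This is Case 2 of the master theorem: T(n) = Θ(f(n) · log n) = Θ(n^3 log n).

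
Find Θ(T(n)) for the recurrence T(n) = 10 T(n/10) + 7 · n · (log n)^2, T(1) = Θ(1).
T(n) = Θ(n · (log n)^3)

Here log_10 10 = 1 and f(n) = 7 · n · (log n)^2 = Θ(n^(log_10 10) · (log n)^2). This is the extended Case 2 of the master theorem (f matches the critical exponent up to log factors), giving T(n) = Θ(n^(log_10 10) · (log n)^(2+1)) = Θ(n · (log n)^3).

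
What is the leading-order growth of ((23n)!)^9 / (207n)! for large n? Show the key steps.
((23n)!)^9/(207n)! ~ ((2π·23n)^(8/2) / 3) · 9^(−9·23n)  →  0

Write N = 23n. Stirling: N! ~ sqrt(2π N)(N/e)^N and (9N)! ~ sqrt(2π·9N)·(9N/e)^(9N).
  (N!)^9/(9N)! ~ (2π N)^(9/2) (N/e)^(9N) / [sqrt(2π·9N) (9N/e)^(9N)]
     = (2π N)^(9/2) / sqrt(2π·9N) · (N/(9N))^(9N)
     = (2π N)^((9−1)/2) / 3 · 9^(−9N).
Since 9^9 > 1, the factor 9^(−9N) decays exponentially, so the ratio → 0. Substituting N = 23n gives the stated form.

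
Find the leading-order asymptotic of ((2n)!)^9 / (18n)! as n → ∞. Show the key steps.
((2n)!)^9/(18n)! ~ ((2π·2n)^(8/2) / 3) · 9^(−9·2n)  →  0

Write N = 2n. Stirling: N! ~ sqrt(2π N)(N/e)^N and (9N)! ~ sqrt(2π·9N)·(9N/e)^(9N).
  (N!)^9/(9N)! ~ (2π N)^(9/2) (N/e)^(9N) / [sqrt(2π·9N) (9N/e)^(9N)]
     = (2π N)^(9/2) / sqrt(2π·9N) · (N/(9N))^(9N)
     = (2π N)^((9−1)/2) / 3 · 9^(−9N).
Since 9^9 > 1, the factor 9^(−9N) decays exponentially, so the ratio → 0. Substituting N = 2n gives the stated form.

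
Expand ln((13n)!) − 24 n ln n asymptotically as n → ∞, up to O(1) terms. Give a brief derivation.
ln((13n)!) − 24 n ln n = −11 n ln n + 13(ln 13 − 1) n + (1/2) ln(2π·13n) + O(1/n)

Stirling: ln((13n)!) = 13n ln(13n) − 13n + (1/2) ln(2π·13n) + O(1/n).
Expand 13n ln(13n) = 13n (ln n + ln 13) = 13n ln n + 13n ln 13.
Subtract 24n ln n: leading term is (13 − 24) n ln n = −11 n ln n. The next term is 13n ln 13 − 13n = 13(ln 13 − 1) n. Then the (1/2) ln(2π·13n) correction.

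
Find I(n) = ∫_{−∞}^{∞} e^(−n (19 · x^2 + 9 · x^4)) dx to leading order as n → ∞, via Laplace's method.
I(n) ~ sqrt(π/(19n))

φ(x) = 19 · x^2 + 9 · x^4 has its unique global minimum at x* = 0 (since φ'(x) = 38x + 36x^3 = 0 only at x = 0 for real x with both coefficients positive, and φ → ∞ as |x| → ∞). At x* = 0, φ(0) = 0 and φ''(0) = 38. Laplace's method then gives
  I(n) ~ sqrt(2π / (n · φ''(0))) · e^(−n φ(0)) = sqrt(2π / (38n)) = sqrt(π/(19n)).
The 9 · x^4 term contributes only at subleading order (an O(1/n) relative correction).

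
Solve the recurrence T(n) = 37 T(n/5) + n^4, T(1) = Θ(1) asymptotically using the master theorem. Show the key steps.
T(n) = Θ(n^4)

log_5 37 ≈ 2.244. f(n) = n^4 dominates n^(log_5 37) since 4 > 2.244, and the regularity condition a·f(n/b) = 37·(n/5)^4 = (37/625)·n^4 ≤ c·f(n) holds with c = 37/625 ≈ 0.0592 < 1. So this is Case 3: T(n) = Θ(f(n)) = Θ(n^4).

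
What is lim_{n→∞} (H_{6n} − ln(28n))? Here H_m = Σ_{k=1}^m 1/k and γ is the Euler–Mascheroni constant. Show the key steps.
lim = ln(3/14) + γ

By Euler-Maclaurin, H_m = ln m + γ + O(1/m). So
  H_{6n} − ln(28n) = ln(6n) + γ − ln(28n) + O(1/n)
                       = ln(6/28) + γ + O(1/n).
Hence the limit is ln(6/28) + γ (= ln(3/14)).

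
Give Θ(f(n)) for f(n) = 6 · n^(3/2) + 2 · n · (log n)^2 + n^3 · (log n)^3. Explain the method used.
f(n) ∈ Θ(n^3 · (log n)^3)

Compare the terms by growth order. For large n, n^a · (log n)^b dominates n^a' · (log n)^b' iff a > a', or (a = a' and b > b'). Ranking the 3 terms shows the dominant one is n^3 · (log n)^3. Hence f(n) ∈ Θ(n^3 · (log n)^3).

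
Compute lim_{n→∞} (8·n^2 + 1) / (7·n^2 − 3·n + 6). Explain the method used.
lim = 8/7

For large n the leading n^2 terms dominate both numerator and denominator. Dividing top and bottom by n^2, every other term tends to 0, leaving 8/7.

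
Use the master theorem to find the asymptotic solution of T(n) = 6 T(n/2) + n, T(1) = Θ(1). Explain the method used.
T(n) = Θ(n^(log_2 6))

Master theorem: compare f(n) = n to n^(log_2 6) where log_2 6 ≈ 2.585. Since 1 < log_2 6, we have f(n) = O(n^(log_2 6 − ε)) for some ε > 0 — Case 1. Hence T(n) = Θ(n^(log_2 6)).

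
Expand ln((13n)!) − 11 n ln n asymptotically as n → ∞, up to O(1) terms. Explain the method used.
ln((13n)!) − 11 n ln n = 2 n ln n + 13(ln 13 − 1) n + (1/2) ln(2π·13n) + O(1/n)

Stirling: ln((13n)!) = 13n ln(13n) − 13n + (1/2) ln(2π·13n) + O(1/n).
Expand 13n ln(13n) = 13n (ln n + ln 13) = 13n ln n + 13n ln 13.
Subtract 11n ln n: leading term is (13 − 11) n ln n = 2 n ln n. The next term is 13n ln 13 − 13n = 13(ln 13 − 1) n. Then the (1/2) ln(2π·13n) correction.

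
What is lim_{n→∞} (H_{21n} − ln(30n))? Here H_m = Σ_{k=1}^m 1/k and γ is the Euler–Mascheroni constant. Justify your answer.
lim = ln(7/10) + γ

By Euler-Maclaurin, H_m = ln m + γ + O(1/m). So
  H_{21n} − ln(30n) = ln(21n) + γ − ln(30n) + O(1/n)
                       = ln(21/30) + γ + O(1/n).
Hence the limit is ln(21/30) + γ (= ln(7/10)).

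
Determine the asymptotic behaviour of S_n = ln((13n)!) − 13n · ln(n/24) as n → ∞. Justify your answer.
S_n ~ 13n · (ln 312 − 1) + O(ln n)

Stirling: ln((13n)!) = 13n ln(13n) − 13n + O(ln n).
  S_n = 13n ln(13n) − 13n − 13n ln(n/24) + O(ln n)
      = 13n ln(13n) − 13n ln n + 13n ln 24 − 13n + O(ln n)
      = 13n ln 13 + 13n ln 24 − 13n + O(ln n)
      = 13n (ln 312 − 1) + O(ln n).
Numerically ln(312) − 1 ≈ 4.7430.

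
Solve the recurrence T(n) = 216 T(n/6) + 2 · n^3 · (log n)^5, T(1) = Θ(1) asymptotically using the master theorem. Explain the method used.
T(n) = Θ(n^3 · (log n)^6)

Here log_6 216 = 3 and f(n) = 2 · n^3 · (log n)^5 = Θ(n^(log_6 216) · (log n)^5). This is the extended Case 2 of the master theorem (f matches the critical exponent up to log factors), giving T(n) = Θ(n^(log_6 216) · (log n)^(5+1)) = Θ(n^3 · (log n)^6).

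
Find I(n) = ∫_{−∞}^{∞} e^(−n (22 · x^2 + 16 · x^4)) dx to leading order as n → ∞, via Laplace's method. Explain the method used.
I(n) ~ sqrt(π/(22n))

φ(x) = 22 · x^2 + 16 · x^4 has its unique global minimum at x* = 0 (since φ'(x) = 44x + 64x^3 = 0 only at x = 0 for real x with both coefficients positive, and φ → ∞ as |x| → ∞). At x* = 0, φ(0) = 0 and φ''(0) = 44. Laplace's method then gives
  I(n) ~ sqrt(2π / (n · φ''(0))) · e^(−n φ(0)) = sqrt(2π / (44n)) = sqrt(π/(22n)).
The 16 · x^4 term contributes only at subleading order (an O(1/n) relative correction).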